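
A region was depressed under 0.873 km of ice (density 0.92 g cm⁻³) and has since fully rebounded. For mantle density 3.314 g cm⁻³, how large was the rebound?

Removing the load lets mantle flow back in; uplift u satisfies ρ_ice t = ρ_m u.
u = t ρ_ice/ρ_m = 0.873 km × 0.92/3.314 = 0.242 km.

0.242 km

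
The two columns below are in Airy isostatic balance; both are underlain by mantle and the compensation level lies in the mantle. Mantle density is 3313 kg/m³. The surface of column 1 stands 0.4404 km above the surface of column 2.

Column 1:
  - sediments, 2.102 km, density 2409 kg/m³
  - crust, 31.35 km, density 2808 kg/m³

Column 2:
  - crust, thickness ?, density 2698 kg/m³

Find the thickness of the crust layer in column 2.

Take the compensation level at the base of the deeper column (depth z_c below the surface of column 1) and equate Σ ρ_i t_i down to z_c; mantle fills any gap and the z_c terms cancel.
Column 1: 2.102×2409 + 31.35×2808 + (z_c − 33.452)×3313
Column 2: 0.4404×0 + x×2698 + (z_c − 0.4404 − 0 − x)×3313
The z_c×3313 term appears on both sides and cancels. Collect the known terms of each column as K = Σ(ρt)_known − 3313 × (depth of known layers): K_1 = 93094.518 − 3313×33.452 = −17731.958; K_2 = 0 − 3313×(0.4404 + 0) = −1459.0452.
Balance: K_1 = K_2 − x×(3313 − 2698), so x = (K_2 − K_1)/(3313 − 2698) = 16272.9/615 = 26.5 km.

26.5 km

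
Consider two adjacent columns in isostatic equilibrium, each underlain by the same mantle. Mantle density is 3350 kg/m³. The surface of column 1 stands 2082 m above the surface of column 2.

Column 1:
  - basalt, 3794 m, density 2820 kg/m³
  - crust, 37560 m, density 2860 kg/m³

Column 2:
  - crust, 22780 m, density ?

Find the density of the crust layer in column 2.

Take the compensation level at the base of the deeper column (depth z_c below the surface of column 1) and equate Σ ρ_i t_i down to z_c; mantle fills any gap and the z_c terms cancel.
Column 1: 3794×2820 + 37560×2860 + (z_c − 41354)×3350
Column 2: 2082×0 + 22780×ρ + (z_c − 2082 − 22780)×3350
The z_c×3350 term appears on both sides and cancels. Collect the known terms of each column as K = Σ(ρt)_known − 3350 × (depth of known layers): K_1 = 118120680 − 3350×41354 = −20415220; K_2 = 0 − 3350×(2082 + 22780) = −83287700.
Balance: K_1 = K_2 + 22780×ρ, so ρ = (K_1 − K_2)/22780 = 62872500/22780 = 2760 kg/m³.

2760 kg/m³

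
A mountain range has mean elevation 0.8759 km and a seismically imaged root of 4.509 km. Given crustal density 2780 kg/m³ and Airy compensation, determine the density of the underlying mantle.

Airy balance: ρ_c h = (ρ_m − ρ_c) r → ρ_m = ρ_c (1 + h/r).
ρ_m = 2780 × (1 + 0.8759 km/4.509 km) = 3320 kg/m³.

3320 kg/m³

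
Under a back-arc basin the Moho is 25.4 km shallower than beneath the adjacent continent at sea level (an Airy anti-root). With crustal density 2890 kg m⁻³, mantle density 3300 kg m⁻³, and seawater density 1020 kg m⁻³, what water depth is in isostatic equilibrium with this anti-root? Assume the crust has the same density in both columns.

Replacing a thickness d of crust by seawater at the top must be balanced by replacing crust with mantle at the base: d (ρ_c − ρ_w) = a (ρ_m − ρ_c).
d = a (ρ_m − ρ_c)/(ρ_c − ρ_w) = 25.4 km × 410/1870 = 5.57 km.

5.57 km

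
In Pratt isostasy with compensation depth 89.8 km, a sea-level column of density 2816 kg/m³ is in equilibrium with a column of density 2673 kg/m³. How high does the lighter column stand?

4.8 km

ρ_ref D = ρ (D + h) → h = D (ρ_ref − ρ)/ρ.
h = 89.8 km × (2816 − 2673)/2673 = 4.8 km.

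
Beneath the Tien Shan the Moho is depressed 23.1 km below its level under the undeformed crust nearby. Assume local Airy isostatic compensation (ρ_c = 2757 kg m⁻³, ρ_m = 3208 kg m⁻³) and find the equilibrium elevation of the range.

In Airy isostatic equilibrium: ρ_c h = (ρ_m − ρ_c) r.
h = r (ρ_m − ρ_c) / ρ_c = 23.1 km × (3208 − 2757) / 2757 = 3.78 km.

3.78 km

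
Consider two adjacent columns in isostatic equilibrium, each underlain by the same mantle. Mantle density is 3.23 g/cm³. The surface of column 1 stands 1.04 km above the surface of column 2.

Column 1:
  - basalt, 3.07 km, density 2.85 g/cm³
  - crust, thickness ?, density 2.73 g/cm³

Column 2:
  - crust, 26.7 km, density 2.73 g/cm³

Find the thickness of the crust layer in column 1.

Take the compensation level at the base of the deeper column (depth z_c below the surface of column 1) and equate Σ ρ_i t_i down to z_c; mantle fills any gap and the z_c terms cancel.
Column 1: 3.07×2.85 + x×2.73 + (z_c − 3.07 − x)×3.23
Column 2: 1.04×0 + 26.7×2.73 + (z_c − 1.04 − 26.7)×3.23
The z_c×3.23 term appears on both sides and cancels. Collect the known terms of each column as K = Σ(ρt)_known − 3.23 × (depth of known layers): K_1 = 8.7495 − 3.23×3.07 = −1.1666; K_2 = 72.891 − 3.23×(1.04 + 26.7) = −16.7092.
Balance: K_1 − x×(3.23 − 2.73) = K_2, so x = (K_1 − K_2)/(3.23 − 2.73) = 15.5426/0.5 = 31.1 km.

31.1 km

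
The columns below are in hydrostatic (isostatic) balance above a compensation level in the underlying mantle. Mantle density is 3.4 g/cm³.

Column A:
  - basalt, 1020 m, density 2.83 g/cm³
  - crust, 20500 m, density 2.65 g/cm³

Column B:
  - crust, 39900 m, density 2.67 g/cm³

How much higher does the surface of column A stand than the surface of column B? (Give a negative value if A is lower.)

−3870 m

For any compensation level in the mantle, the mantle terms cancel and isostasy reduces to e = (Σt_A − Σt_B) − (Σ(ρt)_A − Σ(ρt)_B) / ρ_m.
Σt_A = 21520 m; Σt_B = 39900 m; Σ(ρt)_A = 57211.6; Σ(ρt)_B = 106533 (in m·g/cm³).
e = (21520 − 39900) − (57211.6 − 106533) / 3.4 = −3870 m.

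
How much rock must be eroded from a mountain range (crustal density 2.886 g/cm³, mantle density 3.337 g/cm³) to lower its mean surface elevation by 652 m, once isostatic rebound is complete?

Net drop Δ = e − u = e − e ρ_c/ρ_m = e (ρ_m − ρ_c)/ρ_m.
e = Δ ρ_m/(ρ_m − ρ_c) = 652 m × 3.337/0.451 = 4820 m.

4820 m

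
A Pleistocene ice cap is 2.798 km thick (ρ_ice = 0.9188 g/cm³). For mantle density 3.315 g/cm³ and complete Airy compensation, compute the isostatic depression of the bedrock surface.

0.776 km

Balancing pressure at the compensation depth: the ice load ρ_ice t is balanced by mantle displaced below, ρ_m s.
s = t ρ_ice / ρ_m = 2.798 km × 0.9188/3.315 = 0.776 km.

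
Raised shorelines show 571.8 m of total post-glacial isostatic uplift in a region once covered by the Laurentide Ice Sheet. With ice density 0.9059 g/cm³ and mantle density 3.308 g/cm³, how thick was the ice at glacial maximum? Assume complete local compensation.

u = t ρ_ice/ρ_m → t = u ρ_m/ρ_ice = 571.8 m × 3.308/0.9059 = 2090 m.

2090 m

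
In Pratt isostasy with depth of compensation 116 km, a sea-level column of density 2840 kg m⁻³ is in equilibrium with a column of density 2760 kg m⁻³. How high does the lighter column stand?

ρ_ref D = ρ (D + h) → h = D (ρ_ref − ρ)/ρ.
h = 116 km × (2840 − 2760)/2760 = 3.36 km.

3.36 km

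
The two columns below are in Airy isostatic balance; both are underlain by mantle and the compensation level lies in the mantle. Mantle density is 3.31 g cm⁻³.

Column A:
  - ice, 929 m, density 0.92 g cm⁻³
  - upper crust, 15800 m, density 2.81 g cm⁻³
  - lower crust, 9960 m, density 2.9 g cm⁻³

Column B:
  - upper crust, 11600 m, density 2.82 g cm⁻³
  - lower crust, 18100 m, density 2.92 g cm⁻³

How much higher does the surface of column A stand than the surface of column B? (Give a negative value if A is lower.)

For any compensation level in the mantle, the mantle terms cancel and isostasy reduces to e = (Σt_A − Σt_B) − (Σ(ρt)_A − Σ(ρt)_B) / ρ_m.
Σt_A = 26689 m; Σt_B = 29700 m; Σ(ρt)_A = 74136.68; Σ(ρt)_B = 85564 (in m·g cm⁻³).
e = (26689 − 29700) − (74136.68 − 85564) / 3.31 = 441 m.

441 m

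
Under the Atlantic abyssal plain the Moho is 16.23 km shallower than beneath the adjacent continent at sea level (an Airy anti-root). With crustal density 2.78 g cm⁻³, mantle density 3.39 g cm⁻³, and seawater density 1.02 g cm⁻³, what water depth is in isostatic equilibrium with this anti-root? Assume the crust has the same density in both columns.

5.63 km

Replacing a thickness d of crust by seawater at the top must be balanced by replacing crust with mantle at the base: d (ρ_c − ρ_w) = a (ρ_m − ρ_c).
d = a (ρ_m − ρ_c)/(ρ_c − ρ_w) = 16.23 km × 0.61/1.76 = 5.63 km.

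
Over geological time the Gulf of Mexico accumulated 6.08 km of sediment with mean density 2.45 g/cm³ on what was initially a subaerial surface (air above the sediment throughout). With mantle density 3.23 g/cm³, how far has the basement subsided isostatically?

Subaerial load: s = t ρ_sed / ρ_m = 6.08 km × 2.45/3.23 = 4.61 km.

4.61 km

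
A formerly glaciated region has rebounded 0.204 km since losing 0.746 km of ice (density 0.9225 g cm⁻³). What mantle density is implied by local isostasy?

ρ_m = ρ_ice t / u = 0.9225 × 0.746 km/0.204 km = 3.37 g cm⁻³.

3.37 g cm⁻³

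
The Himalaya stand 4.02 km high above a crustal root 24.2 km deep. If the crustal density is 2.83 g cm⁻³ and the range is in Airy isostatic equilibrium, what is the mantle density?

3.3 g cm⁻³

Airy balance: ρ_c h = (ρ_m − ρ_c) r → ρ_m = ρ_c (1 + h/r).
ρ_m = 2.83 × (1 + 4.02 km/24.2 km) = 3.3 g cm⁻³.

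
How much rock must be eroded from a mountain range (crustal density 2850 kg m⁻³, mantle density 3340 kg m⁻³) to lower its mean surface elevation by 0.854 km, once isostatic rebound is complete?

Net drop Δ = e − u = e − e ρ_c/ρ_m = e (ρ_m − ρ_c)/ρ_m.
e = Δ ρ_m/(ρ_m − ρ_c) = 0.854 km × 3340/490 = 5.82 km.

5.82 km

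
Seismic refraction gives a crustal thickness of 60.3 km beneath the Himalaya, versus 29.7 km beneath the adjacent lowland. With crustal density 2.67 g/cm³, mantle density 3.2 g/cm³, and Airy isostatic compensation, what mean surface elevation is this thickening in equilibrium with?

Excess crust Δ = 60.3 km − 29.7 km = 30.6 km, split between elevation h and root r with h + r = Δ.
Airy balance ρ_c h = (ρ_m − ρ_c) r gives r = h ρ_c/(ρ_m − ρ_c), so h (1 + ρ_c/(ρ_m − ρ_c)) = Δ, i.e. h = Δ (ρ_m − ρ_c)/ρ_m.
h = 30.6 km × 0.53/3.2 = 5.07 km.

5.07 km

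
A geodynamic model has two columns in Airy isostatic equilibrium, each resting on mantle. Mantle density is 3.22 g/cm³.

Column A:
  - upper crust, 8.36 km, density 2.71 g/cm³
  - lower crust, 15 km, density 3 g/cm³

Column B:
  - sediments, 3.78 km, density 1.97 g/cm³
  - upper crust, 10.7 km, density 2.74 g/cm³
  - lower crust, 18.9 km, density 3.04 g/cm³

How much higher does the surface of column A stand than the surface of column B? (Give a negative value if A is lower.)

−1.77 km

For any compensation level in the mantle, the mantle terms cancel and isostasy reduces to e = (Σt_A − Σt_B) − (Σ(ρt)_A − Σ(ρt)_B) / ρ_m.
Σt_A = 23.36 km; Σt_B = 33.38 km; Σ(ρt)_A = 67.6556; Σ(ρt)_B = 94.2206 (in km·g/cm³).
e = (23.36 − 33.38) − (67.6556 − 94.2206) / 3.22 = −1.77 km.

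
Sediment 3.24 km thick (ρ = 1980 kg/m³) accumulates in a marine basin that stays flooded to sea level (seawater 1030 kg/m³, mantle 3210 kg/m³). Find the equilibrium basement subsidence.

1.41 km

Submarine loading: the sediment displaces seawater, and the subsidence is in turn flooded, so s (ρ_m − ρ_w) = t (ρ_sed − ρ_w).
s = 3.24 km × (1980 − 1030) / (3210 − 1030) = 1.41 km.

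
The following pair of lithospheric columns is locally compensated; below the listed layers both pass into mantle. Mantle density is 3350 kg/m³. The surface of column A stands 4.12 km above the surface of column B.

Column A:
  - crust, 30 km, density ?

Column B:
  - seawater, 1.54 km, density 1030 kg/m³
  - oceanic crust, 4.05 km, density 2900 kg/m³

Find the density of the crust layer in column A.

Take the compensation level at the base of the deeper column (depth z_c below the surface of column A) and equate Σ ρ_i t_i down to z_c; mantle fills any gap and the z_c terms cancel.
Column A: 30×ρ + (z_c − 30)×3350
Column B: 4.12×0 + 1.54×1030 + 4.05×2900 + (z_c − 4.12 − 5.59)×3350
The z_c×3350 term appears on both sides and cancels. Collect the known terms of each column as K = Σ(ρt)_known − 3350 × (depth of known layers): K_A = 0 − 3350×30 = −100500; K_B = 13331.2 − 3350×(4.12 + 5.59) = −19197.3.
Balance: K_A + 30×ρ = K_B, so ρ = (K_B − K_A)/30 = 81302.7/30 = 2710 kg/m³.

2710 kg/m³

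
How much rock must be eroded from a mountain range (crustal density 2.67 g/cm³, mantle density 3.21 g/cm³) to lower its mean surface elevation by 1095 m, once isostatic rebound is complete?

6510 m

Net drop Δ = e − u = e − e ρ_c/ρ_m = e (ρ_m − ρ_c)/ρ_m.
e = Δ ρ_m/(ρ_m − ρ_c) = 1095 m × 3.21/0.54 = 6510 m.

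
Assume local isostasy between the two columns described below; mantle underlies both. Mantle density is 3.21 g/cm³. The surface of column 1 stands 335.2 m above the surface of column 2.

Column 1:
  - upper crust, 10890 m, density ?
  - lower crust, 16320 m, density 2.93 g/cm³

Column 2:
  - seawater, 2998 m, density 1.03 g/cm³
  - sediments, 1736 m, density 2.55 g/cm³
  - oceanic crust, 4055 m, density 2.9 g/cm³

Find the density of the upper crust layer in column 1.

2.71 g/cm³

Take the compensation level at the base of the deeper column (depth z_c below the surface of column 1) and equate Σ ρ_i t_i down to z_c; mantle fills any gap and the z_c terms cancel.
Column 1: 10890×ρ + 16320×2.93 + (z_c − 27210)×3.21
Column 2: 335.2×0 + 2998×1.03 + 1736×2.55 + 4055×2.9 + (z_c − 335.2 − 8789)×3.21
The z_c×3.21 term appears on both sides and cancels. Collect the known terms of each column as K = Σ(ρt)_known − 3.21 × (depth of known layers): K_1 = 47817.6 − 3.21×27210 = −39526.5; K_2 = 19274.24 − 3.21×(335.2 + 8789) = −10014.442.
Balance: K_1 + 10890×ρ = K_2, so ρ = (K_2 − K_1)/10890 = 29512.1/10890 = 2.71 g/cm³.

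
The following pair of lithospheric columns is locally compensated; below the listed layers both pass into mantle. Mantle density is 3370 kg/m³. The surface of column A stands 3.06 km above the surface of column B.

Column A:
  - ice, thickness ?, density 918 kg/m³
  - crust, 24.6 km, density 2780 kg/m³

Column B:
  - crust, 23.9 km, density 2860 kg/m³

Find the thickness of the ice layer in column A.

Take the compensation level at the base of the deeper column (depth z_c below the surface of column A) and equate Σ ρ_i t_i down to z_c; mantle fills any gap and the z_c terms cancel.
Column A: x×918 + 24.6×2780 + (z_c − 24.6 − x)×3370
Column B: 3.06×0 + 23.9×2860 + (z_c − 3.06 − 23.9)×3370
The z_c×3370 term appears on both sides and cancels. Collect the known terms of each column as K = Σ(ρt)_known − 3370 × (depth of known layers): K_A = 68388 − 3370×24.6 = −14514; K_B = 68354 − 3370×(3.06 + 23.9) = −22501.2.
Balance: K_A − x×(3370 − 918) = K_B, so x = (K_A − K_B)/(3370 − 918) = 7987.2/2452 = 3.26 km.

3.26 km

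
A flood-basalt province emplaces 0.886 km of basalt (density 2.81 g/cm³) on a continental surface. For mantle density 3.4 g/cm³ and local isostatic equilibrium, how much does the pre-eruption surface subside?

0.732 km

Subaerial loading: s = t ρ_load / ρ_m.
s = 0.886 km × 2.81/3.4 = 0.732 km.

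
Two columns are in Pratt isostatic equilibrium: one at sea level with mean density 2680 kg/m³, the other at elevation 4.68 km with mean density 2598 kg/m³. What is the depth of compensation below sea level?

148 km

ρ_ref D = ρ (D + h) → D (ρ_ref − ρ) = ρ h.
D = ρ h/(ρ_ref − ρ) = 2598 × 4.68 km/(2680 − 2598) = 148 km.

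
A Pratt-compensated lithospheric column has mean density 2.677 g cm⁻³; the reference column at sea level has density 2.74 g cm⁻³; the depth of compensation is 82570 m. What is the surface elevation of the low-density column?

1940 m

ρ_ref D = ρ (D + h) → h = D (ρ_ref − ρ)/ρ.
h = 82570 m × (2.74 − 2.677)/2.677 = 1940 m.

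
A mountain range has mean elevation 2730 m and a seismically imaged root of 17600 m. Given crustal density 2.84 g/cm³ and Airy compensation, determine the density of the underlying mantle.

Airy balance: ρ_c h = (ρ_m − ρ_c) r → ρ_m = ρ_c (1 + h/r).
ρ_m = 2.84 × (1 + 2730 m/17600 m) = 3.28 g/cm³.

3.28 g/cm³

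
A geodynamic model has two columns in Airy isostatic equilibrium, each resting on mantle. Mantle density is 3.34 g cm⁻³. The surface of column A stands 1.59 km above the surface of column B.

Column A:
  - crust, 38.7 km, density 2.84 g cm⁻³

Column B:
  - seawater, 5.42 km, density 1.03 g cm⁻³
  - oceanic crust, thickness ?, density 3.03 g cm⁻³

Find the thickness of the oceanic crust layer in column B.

4.9 km

Take the compensation level at the base of the deeper column (depth z_c below the surface of column A) and equate Σ ρ_i t_i down to z_c; mantle fills any gap and the z_c terms cancel.
Column A: 38.7×2.84 + (z_c − 38.7)×3.34
Column B: 1.59×0 + 5.42×1.03 + x×3.03 + (z_c − 1.59 − 5.42 − x)×3.34
The z_c×3.34 term appears on both sides and cancels. Collect the known terms of each column as K = Σ(ρt)_known − 3.34 × (depth of known layers): K_A = 109.908 − 3.34×38.7 = −19.35; K_B = 5.5826 − 3.34×(1.59 + 5.42) = −17.8308.
Balance: K_A = K_B − x×(3.34 − 3.03), so x = (K_B − K_A)/(3.34 − 3.03) = 1.5192/0.31 = 4.9 km.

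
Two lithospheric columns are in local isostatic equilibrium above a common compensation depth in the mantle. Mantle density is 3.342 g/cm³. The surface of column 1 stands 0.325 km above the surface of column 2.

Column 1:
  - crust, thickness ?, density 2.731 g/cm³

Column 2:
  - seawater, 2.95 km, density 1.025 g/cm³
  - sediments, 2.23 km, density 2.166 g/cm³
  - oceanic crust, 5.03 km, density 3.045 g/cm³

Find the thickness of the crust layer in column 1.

Take the compensation level at the base of the deeper column (depth z_c below the surface of column 1) and equate Σ ρ_i t_i down to z_c; mantle fills any gap and the z_c terms cancel.
Column 1: x×2.731 + (z_c − 0 − x)×3.342
Column 2: 0.325×0 + 2.95×1.025 + 2.23×2.166 + 5.03×3.045 + (z_c − 0.325 − 10.21)×3.342
The z_c×3.342 term appears on both sides and cancels. Collect the known terms of each column as K = Σ(ρt)_known − 3.342 × (depth of known layers): K_1 = 0 − 3.342×0 = 0; K_2 = 23.17028 − 3.342×(0.325 + 10.21) = −12.03769.
Balance: K_1 − x×(3.342 − 2.731) = K_2, so x = (K_1 − K_2)/(3.342 − 2.731) = 12.0377/0.611 = 19.7 km.

19.7 km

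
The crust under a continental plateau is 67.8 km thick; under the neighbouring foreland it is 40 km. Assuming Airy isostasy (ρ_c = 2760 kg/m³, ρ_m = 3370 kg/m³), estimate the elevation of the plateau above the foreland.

Excess crust Δ = 67.8 km − 40 km = 27.8 km, split between elevation h and root r with h + r = Δ.
Airy balance ρ_c h = (ρ_m − ρ_c) r gives r = h ρ_c/(ρ_m − ρ_c), so h (1 + ρ_c/(ρ_m − ρ_c)) = Δ, i.e. h = Δ (ρ_m − ρ_c)/ρ_m.
h = 27.8 km × 610/3370 = 5.03 km.

5.03 km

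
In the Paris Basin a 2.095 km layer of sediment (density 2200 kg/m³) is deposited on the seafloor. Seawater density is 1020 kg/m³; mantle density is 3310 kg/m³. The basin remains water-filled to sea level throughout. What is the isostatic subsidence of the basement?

1.08 km

Submarine loading: the sediment displaces seawater, and the subsidence is in turn flooded, so s (ρ_m − ρ_w) = t (ρ_sed − ρ_w).
s = 2.095 km × (2200 − 1020) / (3310 − 1020) = 1.08 km.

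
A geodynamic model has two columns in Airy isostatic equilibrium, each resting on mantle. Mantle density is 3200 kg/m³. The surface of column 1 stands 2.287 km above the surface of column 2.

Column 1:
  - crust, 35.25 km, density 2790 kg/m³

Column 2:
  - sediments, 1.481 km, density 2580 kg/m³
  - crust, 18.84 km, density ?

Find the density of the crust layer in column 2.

2870 kg/m³

Take the compensation level at the base of the deeper column (depth z_c below the surface of column 1) and equate Σ ρ_i t_i down to z_c; mantle fills any gap and the z_c terms cancel.
Column 1: 35.25×2790 + (z_c − 35.25)×3200
Column 2: 2.287×0 + 1.481×2580 + 18.84×ρ + (z_c − 2.287 − 20.321)×3200
The z_c×3200 term appears on both sides and cancels. Collect the known terms of each column as K = Σ(ρt)_known − 3200 × (depth of known layers): K_1 = 98347.5 − 3200×35.25 = −14452.5; K_2 = 3820.98 − 3200×(2.287 + 20.321) = −68524.62.
Balance: K_1 = K_2 + 18.84×ρ, so ρ = (K_1 − K_2)/18.84 = 54072.1/18.84 = 2870 kg/m³.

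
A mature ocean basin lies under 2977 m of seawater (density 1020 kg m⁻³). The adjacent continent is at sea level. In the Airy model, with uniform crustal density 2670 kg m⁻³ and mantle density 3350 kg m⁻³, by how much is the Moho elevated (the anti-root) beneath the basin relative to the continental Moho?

7220 m

Balancing pressure at the compensation depth: replacing crust with seawater at the top is compensated by replacing crust with mantle at the base: d (ρ_c − ρ_w) = a (ρ_m − ρ_c).
a = d (ρ_c − ρ_w)/(ρ_m − ρ_c) = 2977 m × 1650/680 = 7220 m.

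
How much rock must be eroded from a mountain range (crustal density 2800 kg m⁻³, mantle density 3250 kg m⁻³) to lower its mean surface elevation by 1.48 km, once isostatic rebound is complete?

Net drop Δ = e − u = e − e ρ_c/ρ_m = e (ρ_m − ρ_c)/ρ_m.
e = Δ ρ_m/(ρ_m − ρ_c) = 1.48 km × 3250/450 = 10.7 km.

10.7 km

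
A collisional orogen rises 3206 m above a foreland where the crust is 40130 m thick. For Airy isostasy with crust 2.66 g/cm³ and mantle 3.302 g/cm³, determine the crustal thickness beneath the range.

Root depth r = h ρ_c / (ρ_m − ρ_c) = 3206 m × 2.66 / 0.642 = 13280 m.
Total thickness = T + h + r = 40130 m + 3206 m + 13280 m = 56600 m.

56600 m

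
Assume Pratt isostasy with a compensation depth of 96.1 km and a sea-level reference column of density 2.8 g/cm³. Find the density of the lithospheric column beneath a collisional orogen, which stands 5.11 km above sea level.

Pratt balance: ρ_ref D = ρ (D + h).
ρ = ρ_ref D/(D + h) = 2.8 × 96.1 km/(96.1 km + 5.11 km) = 2.66 g/cm³.

2.66 g/cm³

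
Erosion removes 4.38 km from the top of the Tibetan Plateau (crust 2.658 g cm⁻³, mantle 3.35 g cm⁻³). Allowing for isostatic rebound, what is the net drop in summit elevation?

Rebound u = e ρ_c/ρ_m = 4.38 km × 2.658/3.35 = 3.475 km.
Net surface drop = e − u = 4.38 km − 3.475 km = e (ρ_m − ρ_c)/ρ_m = 0.905 km.

0.905 km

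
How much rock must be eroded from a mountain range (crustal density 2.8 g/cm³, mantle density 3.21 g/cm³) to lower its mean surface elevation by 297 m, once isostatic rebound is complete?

Net drop Δ = e − u = e − e ρ_c/ρ_m = e (ρ_m − ρ_c)/ρ_m.
e = Δ ρ_m/(ρ_m − ρ_c) = 297 m × 3.21/0.41 = 2330 m.

2330 m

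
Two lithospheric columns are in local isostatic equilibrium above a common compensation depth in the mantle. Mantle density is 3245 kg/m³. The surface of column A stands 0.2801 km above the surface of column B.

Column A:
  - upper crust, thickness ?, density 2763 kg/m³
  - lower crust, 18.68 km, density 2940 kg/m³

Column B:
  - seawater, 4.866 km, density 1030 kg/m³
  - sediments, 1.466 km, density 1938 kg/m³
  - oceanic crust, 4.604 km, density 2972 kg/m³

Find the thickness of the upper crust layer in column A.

Take the compensation level at the base of the deeper column (depth z_c below the surface of column A) and equate Σ ρ_i t_i down to z_c; mantle fills any gap and the z_c terms cancel.
Column A: x×2763 + 18.68×2940 + (z_c − 18.68 − x)×3245
Column B: 0.2801×0 + 4.866×1030 + 1.466×1938 + 4.604×2972 + (z_c − 0.2801 − 10.936)×3245
The z_c×3245 term appears on both sides and cancels. Collect the known terms of each column as K = Σ(ρt)_known − 3245 × (depth of known layers): K_A = 54919.2 − 3245×18.68 = −5697.4; K_B = 21536.176 − 3245×(0.2801 + 10.936) = −14860.0685.
Balance: K_A − x×(3245 − 2763) = K_B, so x = (K_A − K_B)/(3245 − 2763) = 9162.67/482 = 19 km.

19 km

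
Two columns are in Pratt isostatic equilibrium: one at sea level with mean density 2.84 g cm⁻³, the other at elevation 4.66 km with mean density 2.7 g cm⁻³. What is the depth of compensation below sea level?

ρ_ref D = ρ (D + h) → D (ρ_ref − ρ) = ρ h.
D = ρ h/(ρ_ref − ρ) = 2.7 × 4.66 km/(2.84 − 2.7) = 89.9 km.

89.9 km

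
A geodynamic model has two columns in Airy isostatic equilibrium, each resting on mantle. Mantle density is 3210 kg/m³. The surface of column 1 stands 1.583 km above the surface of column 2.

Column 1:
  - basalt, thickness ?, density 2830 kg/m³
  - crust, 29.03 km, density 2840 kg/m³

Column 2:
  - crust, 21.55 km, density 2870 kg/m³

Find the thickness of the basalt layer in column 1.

4.39 km

Take the compensation level at the base of the deeper column (depth z_c below the surface of column 1) and equate Σ ρ_i t_i down to z_c; mantle fills any gap and the z_c terms cancel.
Column 1: x×2830 + 29.03×2840 + (z_c − 29.03 − x)×3210
Column 2: 1.583×0 + 21.55×2870 + (z_c − 1.583 − 21.55)×3210
The z_c×3210 term appears on both sides and cancels. Collect the known terms of each column as K = Σ(ρt)_known − 3210 × (depth of known layers): K_1 = 82445.2 − 3210×29.03 = −10741.1; K_2 = 61848.5 − 3210×(1.583 + 21.55) = −12408.43.
Balance: K_1 − x×(3210 − 2830) = K_2, so x = (K_1 − K_2)/(3210 − 2830) = 1667.33/380 = 4.39 km.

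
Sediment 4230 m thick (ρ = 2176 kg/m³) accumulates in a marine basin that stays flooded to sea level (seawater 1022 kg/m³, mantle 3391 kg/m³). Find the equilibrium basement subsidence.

2060 m

Submarine loading: the sediment displaces seawater, and the subsidence is in turn flooded, so s (ρ_m − ρ_w) = t (ρ_sed − ρ_w).
s = 4230 m × (2176 − 1022) / (3391 − 1022) = 2060 m.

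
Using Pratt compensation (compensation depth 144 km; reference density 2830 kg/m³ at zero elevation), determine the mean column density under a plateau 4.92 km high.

Pratt balance: ρ_ref D = ρ (D + h).
ρ = ρ_ref D/(D + h) = 2830 × 144 km/(144 km + 4.92 km) = 2740 kg/m³.

2740 kg/m³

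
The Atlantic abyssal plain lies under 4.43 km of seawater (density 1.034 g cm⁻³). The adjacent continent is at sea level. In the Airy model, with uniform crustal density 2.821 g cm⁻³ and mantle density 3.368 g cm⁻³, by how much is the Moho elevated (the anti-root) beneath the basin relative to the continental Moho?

Balancing pressure at the compensation depth: replacing crust with seawater at the top is compensated by replacing crust with mantle at the base: d (ρ_c − ρ_w) = a (ρ_m − ρ_c).
a = d (ρ_c − ρ_w)/(ρ_m − ρ_c) = 4.43 km × 1.787/0.547 = 14.5 km.

14.5 km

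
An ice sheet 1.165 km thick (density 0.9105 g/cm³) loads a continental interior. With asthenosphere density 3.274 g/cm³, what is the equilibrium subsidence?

In Airy isostatic equilibrium: the ice load ρ_ice t is balanced by mantle displaced below, ρ_m s.
s = t ρ_ice / ρ_m = 1.165 km × 0.9105/3.274 = 0.324 km.

0.324 km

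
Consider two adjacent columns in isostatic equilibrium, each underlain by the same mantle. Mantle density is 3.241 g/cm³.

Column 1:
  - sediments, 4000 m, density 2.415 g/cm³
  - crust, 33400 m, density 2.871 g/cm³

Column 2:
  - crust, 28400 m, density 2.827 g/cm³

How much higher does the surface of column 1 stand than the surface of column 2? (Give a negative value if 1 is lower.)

1200 m

For any compensation level in the mantle, the mantle terms cancel and isostasy reduces to e = (Σt_1 − Σt_2) − (Σ(ρt)_1 − Σ(ρt)_2) / ρ_m.
Σt_1 = 37400 m; Σt_2 = 28400 m; Σ(ρt)_1 = 105551.4; Σ(ρt)_2 = 80286.8 (in m·g/cm³).
e = (37400 − 28400) − (105551.4 − 80286.8) / 3.241 = 1200 m.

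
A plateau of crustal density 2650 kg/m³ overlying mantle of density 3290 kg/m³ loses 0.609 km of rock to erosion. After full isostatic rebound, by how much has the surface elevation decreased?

0.118 km

Rebound u = e ρ_c/ρ_m = 0.609 km × 2650/3290 = 0.4905 km.
Net surface drop = e − u = 0.609 km − 0.4905 km = e (ρ_m − ρ_c)/ρ_m = 0.118 km.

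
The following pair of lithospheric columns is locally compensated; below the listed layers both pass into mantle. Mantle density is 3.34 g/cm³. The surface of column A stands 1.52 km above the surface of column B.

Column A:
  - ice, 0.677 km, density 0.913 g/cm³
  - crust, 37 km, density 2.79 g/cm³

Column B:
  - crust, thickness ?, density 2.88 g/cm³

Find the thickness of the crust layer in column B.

36.8 km

Take the compensation level at the base of the deeper column (depth z_c below the surface of column A) and equate Σ ρ_i t_i down to z_c; mantle fills any gap and the z_c terms cancel.
Column A: 0.677×0.913 + 37×2.79 + (z_c − 37.677)×3.34
Column B: 1.52×0 + x×2.88 + (z_c − 1.52 − 0 − x)×3.34
The z_c×3.34 term appears on both sides and cancels. Collect the known terms of each column as K = Σ(ρt)_known − 3.34 × (depth of known layers): K_A = 103.848101 − 3.34×37.677 = −21.993079; K_B = 0 − 3.34×(1.52 + 0) = −5.0768.
Balance: K_A = K_B − x×(3.34 − 2.88), so x = (K_B − K_A)/(3.34 − 2.88) = 16.9163/0.46 = 36.8 km.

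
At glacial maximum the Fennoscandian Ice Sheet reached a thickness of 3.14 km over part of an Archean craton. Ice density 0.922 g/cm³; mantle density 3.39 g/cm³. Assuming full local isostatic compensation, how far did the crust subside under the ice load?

In Airy isostatic equilibrium: the ice load ρ_ice t is balanced by mantle displaced below, ρ_m s.
s = t ρ_ice / ρ_m = 3.14 km × 0.922/3.39 = 0.854 km.

0.854 km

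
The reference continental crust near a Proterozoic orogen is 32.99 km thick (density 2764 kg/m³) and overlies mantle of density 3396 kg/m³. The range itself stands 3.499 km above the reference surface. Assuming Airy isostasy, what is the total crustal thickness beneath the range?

Root depth r = h ρ_c / (ρ_m − ρ_c) = 3.499 km × 2764 / 632 = 15.3 km.
Total thickness = T + h + r = 32.99 km + 3.499 km + 15.3 km = 51.8 km.

51.8 km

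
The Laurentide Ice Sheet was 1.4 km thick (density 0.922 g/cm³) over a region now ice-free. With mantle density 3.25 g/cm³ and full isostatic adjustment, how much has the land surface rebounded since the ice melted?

0.397 km

Removing the load lets mantle flow back in; uplift u satisfies ρ_ice t = ρ_m u.
u = t ρ_ice/ρ_m = 1.4 km × 0.922/3.25 = 0.397 km.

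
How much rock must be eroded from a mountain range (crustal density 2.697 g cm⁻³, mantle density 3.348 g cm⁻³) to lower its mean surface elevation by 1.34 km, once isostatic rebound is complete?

6.89 km

Net drop Δ = e − u = e − e ρ_c/ρ_m = e (ρ_m − ρ_c)/ρ_m.
e = Δ ρ_m/(ρ_m − ρ_c) = 1.34 km × 3.348/0.651 = 6.89 km.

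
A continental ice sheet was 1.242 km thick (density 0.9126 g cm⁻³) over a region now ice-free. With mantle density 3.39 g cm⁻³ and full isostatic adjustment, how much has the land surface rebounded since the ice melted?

Removing the load lets mantle flow back in; uplift u satisfies ρ_ice t = ρ_m u.
u = t ρ_ice/ρ_m = 1.242 km × 0.9126/3.39 = 0.334 km.

0.334 km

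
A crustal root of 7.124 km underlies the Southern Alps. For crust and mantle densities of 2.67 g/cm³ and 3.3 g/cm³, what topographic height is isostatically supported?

1.68 km

For local isostatic compensation: ρ_c h = (ρ_m − ρ_c) r.
h = r (ρ_m − ρ_c) / ρ_c = 7.124 km × (3.3 − 2.67) / 2.67 = 1.68 km.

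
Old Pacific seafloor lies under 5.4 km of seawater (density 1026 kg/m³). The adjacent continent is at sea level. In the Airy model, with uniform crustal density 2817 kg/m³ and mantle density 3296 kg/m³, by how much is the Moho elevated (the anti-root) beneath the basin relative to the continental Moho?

Balancing pressure at the compensation depth: replacing crust with seawater at the top is compensated by replacing crust with mantle at the base: d (ρ_c − ρ_w) = a (ρ_m − ρ_c).
a = d (ρ_c − ρ_w)/(ρ_m − ρ_c) = 5.4 km × 1791/479 = 20.2 km.

20.2 km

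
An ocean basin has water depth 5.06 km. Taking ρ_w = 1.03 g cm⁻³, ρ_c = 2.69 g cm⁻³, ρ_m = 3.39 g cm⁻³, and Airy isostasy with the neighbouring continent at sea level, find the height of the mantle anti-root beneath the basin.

12 km

In Airy isostatic equilibrium: replacing crust with seawater at the top is compensated by replacing crust with mantle at the base: d (ρ_c − ρ_w) = a (ρ_m − ρ_c).
a = d (ρ_c − ρ_w)/(ρ_m − ρ_c) = 5.06 km × 1.66/0.7 = 12 km.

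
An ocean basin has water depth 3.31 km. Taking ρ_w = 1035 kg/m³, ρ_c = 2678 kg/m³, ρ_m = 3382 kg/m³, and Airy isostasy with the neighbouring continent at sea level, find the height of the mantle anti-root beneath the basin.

7.72 km

Balancing pressure at the compensation depth: replacing crust with seawater at the top is compensated by replacing crust with mantle at the base: d (ρ_c − ρ_w) = a (ρ_m − ρ_c).
a = d (ρ_c − ρ_w)/(ρ_m − ρ_c) = 3.31 km × 1643/704 = 7.72 km.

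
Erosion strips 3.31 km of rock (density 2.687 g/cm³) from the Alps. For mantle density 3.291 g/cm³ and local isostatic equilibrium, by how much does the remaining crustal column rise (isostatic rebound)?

Unloading: uplift u = e ρ_c/ρ_m = 3.31 km × 2.687/3.291 = 2.7 km.

2.7 km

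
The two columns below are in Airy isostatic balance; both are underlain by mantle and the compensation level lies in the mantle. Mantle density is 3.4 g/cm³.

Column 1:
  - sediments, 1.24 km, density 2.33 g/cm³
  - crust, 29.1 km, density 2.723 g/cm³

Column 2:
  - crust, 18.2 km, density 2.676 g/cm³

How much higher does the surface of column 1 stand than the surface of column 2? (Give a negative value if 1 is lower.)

For any compensation level in the mantle, the mantle terms cancel and isostasy reduces to e = (Σt_1 − Σt_2) − (Σ(ρt)_1 − Σ(ρt)_2) / ρ_m.
Σt_1 = 30.34 km; Σt_2 = 18.2 km; Σ(ρt)_1 = 82.1285; Σ(ρt)_2 = 48.7032 (in km·g/cm³).
e = (30.34 − 18.2) − (82.1285 − 48.7032) / 3.4 = 2.31 km.

2.31 km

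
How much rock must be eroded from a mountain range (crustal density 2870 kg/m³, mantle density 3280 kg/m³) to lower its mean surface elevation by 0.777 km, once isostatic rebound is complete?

Net drop Δ = e − u = e − e ρ_c/ρ_m = e (ρ_m − ρ_c)/ρ_m.
e = Δ ρ_m/(ρ_m − ρ_c) = 0.777 km × 3280/410 = 6.22 km.

6.22 km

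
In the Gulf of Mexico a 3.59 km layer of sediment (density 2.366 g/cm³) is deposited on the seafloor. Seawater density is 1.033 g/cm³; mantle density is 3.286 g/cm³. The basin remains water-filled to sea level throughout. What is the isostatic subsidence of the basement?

Submarine loading: the sediment displaces seawater, and the subsidence is in turn flooded, so s (ρ_m − ρ_w) = t (ρ_sed − ρ_w).
s = 3.59 km × (2.366 − 1.033) / (3.286 − 1.033) = 2.12 km.

2.12 km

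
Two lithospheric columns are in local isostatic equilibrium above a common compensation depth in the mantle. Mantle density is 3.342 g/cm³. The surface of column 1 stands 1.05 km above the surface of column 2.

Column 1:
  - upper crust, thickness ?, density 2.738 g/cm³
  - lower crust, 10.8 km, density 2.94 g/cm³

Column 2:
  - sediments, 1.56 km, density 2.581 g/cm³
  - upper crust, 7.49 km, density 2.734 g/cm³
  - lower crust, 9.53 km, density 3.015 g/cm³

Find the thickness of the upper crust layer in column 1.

Take the compensation level at the base of the deeper column (depth z_c below the surface of column 1) and equate Σ ρ_i t_i down to z_c; mantle fills any gap and the z_c terms cancel.
Column 1: x×2.738 + 10.8×2.94 + (z_c − 10.8 − x)×3.342
Column 2: 1.05×0 + 1.56×2.581 + 7.49×2.734 + 9.53×3.015 + (z_c − 1.05 − 18.58)×3.342
The z_c×3.342 term appears on both sides and cancels. Collect the known terms of each column as K = Σ(ρt)_known − 3.342 × (depth of known layers): K_1 = 31.752 − 3.342×10.8 = −4.3416; K_2 = 53.23697 − 3.342×(1.05 + 18.58) = −12.36649.
Balance: K_1 − x×(3.342 − 2.738) = K_2, so x = (K_1 − K_2)/(3.342 − 2.738) = 8.02489/0.604 = 13.3 km.

13.3 km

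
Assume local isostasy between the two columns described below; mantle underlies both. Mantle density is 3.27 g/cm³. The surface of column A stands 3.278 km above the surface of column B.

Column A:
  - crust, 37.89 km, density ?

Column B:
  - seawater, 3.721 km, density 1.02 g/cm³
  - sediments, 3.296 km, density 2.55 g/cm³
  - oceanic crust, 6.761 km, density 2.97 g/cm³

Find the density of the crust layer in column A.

2.65 g/cm³

Take the compensation level at the base of the deeper column (depth z_c below the surface of column A) and equate Σ ρ_i t_i down to z_c; mantle fills any gap and the z_c terms cancel.
Column A: 37.89×ρ + (z_c − 37.89)×3.27
Column B: 3.278×0 + 3.721×1.02 + 3.296×2.55 + 6.761×2.97 + (z_c − 3.278 − 13.778)×3.27
The z_c×3.27 term appears on both sides and cancels. Collect the known terms of each column as K = Σ(ρt)_known − 3.27 × (depth of known layers): K_A = 0 − 3.27×37.89 = −123.9003; K_B = 32.28039 − 3.27×(3.278 + 13.778) = −23.49273.
Balance: K_A + 37.89×ρ = K_B, so ρ = (K_B − K_A)/37.89 = 100.408/37.89 = 2.65 g/cm³.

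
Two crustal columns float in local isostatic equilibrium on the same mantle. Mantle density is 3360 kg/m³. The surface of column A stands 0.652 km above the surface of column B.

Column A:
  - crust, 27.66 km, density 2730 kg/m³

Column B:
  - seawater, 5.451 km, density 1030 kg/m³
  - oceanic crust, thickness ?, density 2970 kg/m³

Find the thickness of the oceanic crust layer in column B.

6.5 km

Take the compensation level at the base of the deeper column (depth z_c below the surface of column A) and equate Σ ρ_i t_i down to z_c; mantle fills any gap and the z_c terms cancel.
Column A: 27.66×2730 + (z_c − 27.66)×3360
Column B: 0.652×0 + 5.451×1030 + x×2970 + (z_c − 0.652 − 5.451 − x)×3360
The z_c×3360 term appears on both sides and cancels. Collect the known terms of each column as K = Σ(ρt)_known − 3360 × (depth of known layers): K_A = 75511.8 − 3360×27.66 = −17425.8; K_B = 5614.53 − 3360×(0.652 + 5.451) = −14891.55.
Balance: K_A = K_B − x×(3360 − 2970), so x = (K_B − K_A)/(3360 − 2970) = 2534.25/390 = 6.5 km.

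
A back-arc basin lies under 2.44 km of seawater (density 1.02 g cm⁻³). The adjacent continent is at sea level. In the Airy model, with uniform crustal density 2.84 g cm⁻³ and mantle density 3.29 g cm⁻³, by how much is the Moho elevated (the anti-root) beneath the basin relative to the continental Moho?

Isostatic balance requires: replacing crust with seawater at the top is compensated by replacing crust with mantle at the base: d (ρ_c − ρ_w) = a (ρ_m − ρ_c).
a = d (ρ_c − ρ_w)/(ρ_m − ρ_c) = 2.44 km × 1.82/0.45 = 9.87 km.

9.87 km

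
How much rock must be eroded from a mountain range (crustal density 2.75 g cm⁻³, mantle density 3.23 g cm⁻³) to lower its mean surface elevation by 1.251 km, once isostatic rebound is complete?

Net drop Δ = e − u = e − e ρ_c/ρ_m = e (ρ_m − ρ_c)/ρ_m.
e = Δ ρ_m/(ρ_m − ρ_c) = 1.251 km × 3.23/0.48 = 8.42 km.

8.42 km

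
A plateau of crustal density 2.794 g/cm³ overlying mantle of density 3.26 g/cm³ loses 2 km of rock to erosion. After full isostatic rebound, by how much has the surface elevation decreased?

Rebound u = e ρ_c/ρ_m = 2 km × 2.794/3.26 = 1.714 km.
Net surface drop = e − u = 2 km − 1.714 km = e (ρ_m − ρ_c)/ρ_m = 0.286 km.

0.286 km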